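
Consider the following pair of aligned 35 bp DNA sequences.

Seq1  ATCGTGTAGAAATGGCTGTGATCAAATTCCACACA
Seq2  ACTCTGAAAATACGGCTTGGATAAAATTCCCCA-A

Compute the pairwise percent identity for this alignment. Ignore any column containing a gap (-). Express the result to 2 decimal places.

67.65%

Excluding the 1 gap column leaves 34 comparable sites.
Differing sites — 2:T/C; 3:C/T; 4:G/C; 7:T/A; 9:G/A; 11:A/T; 13:T/C; 18:G/T; 19:T/G; 23:C/A; 31:A/C.
23 of the 34 comparable sites match, so the percent identity is 23/34 × 100 = 67.65%.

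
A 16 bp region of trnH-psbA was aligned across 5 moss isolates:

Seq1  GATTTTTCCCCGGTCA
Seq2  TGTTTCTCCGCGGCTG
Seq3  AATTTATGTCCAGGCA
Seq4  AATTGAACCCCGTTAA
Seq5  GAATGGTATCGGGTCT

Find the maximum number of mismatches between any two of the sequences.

12

Pairwise Hamming distances:
  Seq1 vs Seq2: 7
  Seq1 vs Seq3: 6
  Seq1 vs Seq4: 6
  Seq1 vs Seq5: 7
  Seq2 vs Seq3: 10
  Seq2 vs Seq4: 10
  Seq2 vs Seq5: 12
  Seq3 vs Seq4: 8
  Seq3 vs Seq5: 9
  Seq4 vs Seq5: 10
The largest is 12, between Seq2 and Seq5.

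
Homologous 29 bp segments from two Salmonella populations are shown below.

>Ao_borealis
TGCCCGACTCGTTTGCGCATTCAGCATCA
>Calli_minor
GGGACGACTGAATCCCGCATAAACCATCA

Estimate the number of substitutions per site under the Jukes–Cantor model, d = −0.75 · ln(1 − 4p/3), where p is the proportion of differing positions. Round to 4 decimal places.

Differing sites — 1:T/G; 3:C/G; 4:C/A; 10:C/G; 11:G/A; 12:T/A; 14:T/C; 15:G/C; 21:T/A; 22:C/A; 24:G/C.
p = 11/29 = 0.379310.
d = −0.75 · ln(1 − (4/3)·0.379310) = −0.75 · ln(0.494253) = −0.75 · (-0.704708) = 0.5285.

0.5285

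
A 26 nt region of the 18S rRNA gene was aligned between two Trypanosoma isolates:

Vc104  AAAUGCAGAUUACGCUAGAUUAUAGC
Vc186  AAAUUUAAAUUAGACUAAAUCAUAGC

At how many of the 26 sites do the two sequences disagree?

The sequences differ at positions 5 (G/U), 6 (C/U), 8 (G/A), 13 (C/G), 14 (G/A), 18 (G/A), 21 (U/C).
That gives 7 mismatches out of 26 aligned sites, so the Hamming distance is 7.

7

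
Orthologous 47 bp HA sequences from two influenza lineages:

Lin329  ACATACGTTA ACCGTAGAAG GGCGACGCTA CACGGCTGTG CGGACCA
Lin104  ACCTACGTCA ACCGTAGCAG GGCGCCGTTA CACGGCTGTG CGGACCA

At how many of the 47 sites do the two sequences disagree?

5

The sequences differ at positions 3 (A/C), 9 (T/C), 18 (A/C), 25 (A/C), 28 (C/T).
That gives 5 mismatches out of 47 aligned sites, so the Hamming distance is 5.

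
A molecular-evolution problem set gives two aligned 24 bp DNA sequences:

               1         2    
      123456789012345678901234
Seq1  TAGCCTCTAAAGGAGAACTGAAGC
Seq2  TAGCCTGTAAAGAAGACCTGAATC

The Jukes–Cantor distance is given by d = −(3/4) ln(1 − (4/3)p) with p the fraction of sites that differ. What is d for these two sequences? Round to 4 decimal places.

Differing sites — 7:C/G; 13:G/A; 17:A/C; 23:G/T.
p = 4/24 = 0.166667.
d = −0.75 · ln(1 − (4/3)·0.166667) = −0.75 · ln(0.777777) = −0.75 · (-0.251315) = 0.1885.

0.1885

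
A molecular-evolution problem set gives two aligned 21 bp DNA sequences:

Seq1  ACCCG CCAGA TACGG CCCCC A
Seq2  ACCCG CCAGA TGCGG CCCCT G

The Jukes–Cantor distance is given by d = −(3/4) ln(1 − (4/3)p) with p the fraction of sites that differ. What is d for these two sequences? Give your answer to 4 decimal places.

0.1585

The sequences differ at positions 12 (A/G), 20 (C/T), 21 (A/G).
p = 3/21 = 0.142857.
d = −0.75 · ln(1 − (4/3)·0.142857) = −0.75 · ln(0.809524) = −0.75 · (-0.211309) = 0.1585.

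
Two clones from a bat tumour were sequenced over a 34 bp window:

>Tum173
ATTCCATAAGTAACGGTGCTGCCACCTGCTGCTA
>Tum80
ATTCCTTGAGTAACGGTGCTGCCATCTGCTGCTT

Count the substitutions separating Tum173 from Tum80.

Mismatches occur at site 6 (A↔T), site 8 (A↔G), site 25 (C↔T), site 34 (A↔T).
That gives 4 mismatches out of 34 aligned sites, so the Hamming distance is 4.

4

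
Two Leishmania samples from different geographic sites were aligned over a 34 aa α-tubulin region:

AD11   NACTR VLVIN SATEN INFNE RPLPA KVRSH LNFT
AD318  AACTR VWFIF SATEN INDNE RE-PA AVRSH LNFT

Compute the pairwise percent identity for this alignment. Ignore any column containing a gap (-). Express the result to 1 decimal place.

Excluding the 1 gap column leaves 33 comparable sites.
Differing sites — 1:N/A; 7:L/W; 8:V/F; 10:N/F; 18:F/D; 22:P/E; 26:K/A.
26 of the 33 comparable sites match, so the percent identity is 26/33 × 100 = 78.8%.

78.8%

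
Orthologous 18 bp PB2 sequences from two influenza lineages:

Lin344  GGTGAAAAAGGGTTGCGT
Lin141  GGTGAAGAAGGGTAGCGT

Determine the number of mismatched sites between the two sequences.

2

The sequences differ at positions 7 (A/G), 14 (T/A).
That gives 2 mismatches out of 18 aligned sites, so the Hamming distance is 2.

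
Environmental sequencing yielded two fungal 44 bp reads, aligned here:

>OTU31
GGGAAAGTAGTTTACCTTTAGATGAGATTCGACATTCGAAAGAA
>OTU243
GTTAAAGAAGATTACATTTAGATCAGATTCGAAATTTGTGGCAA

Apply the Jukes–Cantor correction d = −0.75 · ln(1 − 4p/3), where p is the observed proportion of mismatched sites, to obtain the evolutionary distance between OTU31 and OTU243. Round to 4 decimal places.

0.3390

The sequences differ at positions 2 (G/T), 3 (G/T), 8 (T/A), 11 (T/A), 16 (C/A), 24 (G/C), 33 (C/A), 37 (C/T), 39 (A/T), 40 (A/G), 41 (A/G), 42 (G/C).
p = 12/44 = 0.272727.
d = −0.75 · ln(1 − (4/3)·0.272727) = −0.75 · ln(0.636364) = −0.75 · (-0.451985) = 0.3390.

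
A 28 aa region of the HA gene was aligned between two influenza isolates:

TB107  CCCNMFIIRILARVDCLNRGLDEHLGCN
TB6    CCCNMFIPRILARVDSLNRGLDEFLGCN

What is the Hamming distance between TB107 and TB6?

3

The sequences differ at positions 8 (I/P), 16 (C/S), 24 (H/F).
That gives 3 mismatches out of 28 aligned sites, so the Hamming distance is 3.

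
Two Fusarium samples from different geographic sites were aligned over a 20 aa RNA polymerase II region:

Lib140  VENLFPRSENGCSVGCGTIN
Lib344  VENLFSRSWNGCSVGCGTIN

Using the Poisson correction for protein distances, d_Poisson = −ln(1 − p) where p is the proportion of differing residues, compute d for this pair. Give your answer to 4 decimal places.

0.1054

Mismatches occur at site 6 (P→S), site 9 (E→W).
p = 2/20 = 0.100000.
d = −ln(1 − 0.100000) = −ln(0.900000) = 0.1054.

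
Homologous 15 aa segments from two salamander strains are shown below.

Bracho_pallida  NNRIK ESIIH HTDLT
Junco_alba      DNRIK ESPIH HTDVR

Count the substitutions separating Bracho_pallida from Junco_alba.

Differing sites — 1:N/D; 8:I/P; 14:L/V; 15:T/R.
That gives 4 mismatches out of 15 aligned sites, so the Hamming distance is 4.

4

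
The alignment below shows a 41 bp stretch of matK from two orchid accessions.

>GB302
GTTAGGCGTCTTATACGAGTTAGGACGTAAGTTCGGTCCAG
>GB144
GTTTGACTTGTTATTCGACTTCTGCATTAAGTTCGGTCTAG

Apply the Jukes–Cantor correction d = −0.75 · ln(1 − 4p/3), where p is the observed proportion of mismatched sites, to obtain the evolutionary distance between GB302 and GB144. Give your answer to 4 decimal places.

The sequences differ at positions 4 (A/T), 6 (G/A), 8 (G/T), 10 (C/G), 15 (A/T), 19 (G/C), 22 (A/C), 23 (G/T), 25 (A/C), 26 (C/A), 27 (G/T), 39 (C/T).
p = 12/41 = 0.292683.
d = −0.75 · ln(1 − (4/3)·0.292683) = −0.75 · ln(0.609756) = −0.75 · (-0.494696) = 0.3710.

0.3710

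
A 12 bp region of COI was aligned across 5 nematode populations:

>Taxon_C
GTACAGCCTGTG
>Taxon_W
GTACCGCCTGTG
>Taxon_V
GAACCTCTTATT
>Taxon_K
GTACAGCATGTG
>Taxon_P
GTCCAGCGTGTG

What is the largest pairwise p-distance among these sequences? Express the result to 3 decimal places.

Pairwise Hamming distances:
  Taxon_C vs Taxon_W: 1
  Taxon_C vs Taxon_V: 6
  Taxon_C vs Taxon_K: 1
  Taxon_C vs Taxon_P: 2
  Taxon_W vs Taxon_V: 5
  Taxon_W vs Taxon_K: 2
  Taxon_W vs Taxon_P: 3
  Taxon_V vs Taxon_K: 6
  Taxon_V vs Taxon_P: 7
  Taxon_K vs Taxon_P: 2
The largest is 7 mismatches, between Taxon_V and Taxon_P; p = 7/12 = 0.583.

0.583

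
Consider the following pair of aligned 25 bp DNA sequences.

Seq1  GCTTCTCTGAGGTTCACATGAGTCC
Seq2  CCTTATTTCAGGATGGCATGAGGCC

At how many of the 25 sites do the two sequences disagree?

8

The sequences differ at positions 1 (G/C), 5 (C/A), 7 (C/T), 9 (G/C), 13 (T/A), 15 (C/G), 16 (A/G), 23 (T/G).
That gives 8 mismatches out of 25 aligned sites, so the Hamming distance is 8.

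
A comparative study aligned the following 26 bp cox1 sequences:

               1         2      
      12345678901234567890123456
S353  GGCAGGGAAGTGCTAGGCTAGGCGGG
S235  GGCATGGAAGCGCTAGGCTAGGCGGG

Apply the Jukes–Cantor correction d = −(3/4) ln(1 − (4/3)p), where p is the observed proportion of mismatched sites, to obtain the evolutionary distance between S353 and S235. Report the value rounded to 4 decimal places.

Differing sites — 5:G/T; 11:T/C.
p = 2/26 = 0.076923.
d = −0.75 · ln(1 − (4/3)·0.076923) = −0.75 · ln(0.897436) = −0.75 · (-0.108213) = 0.0812.

0.0812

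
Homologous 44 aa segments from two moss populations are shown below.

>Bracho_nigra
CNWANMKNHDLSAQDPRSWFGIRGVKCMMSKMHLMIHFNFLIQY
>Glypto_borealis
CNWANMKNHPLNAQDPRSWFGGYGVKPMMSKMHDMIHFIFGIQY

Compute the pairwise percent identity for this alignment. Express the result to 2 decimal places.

81.82%

Mismatches occur at site 10 (D→P), site 12 (S→N), site 22 (I→G), site 23 (R→Y), site 27 (C→P), site 34 (L→D), site 39 (N→I), site 41 (L→G).
36 of the 44 sites match, so the percent identity is 36/44 × 100 = 81.82%.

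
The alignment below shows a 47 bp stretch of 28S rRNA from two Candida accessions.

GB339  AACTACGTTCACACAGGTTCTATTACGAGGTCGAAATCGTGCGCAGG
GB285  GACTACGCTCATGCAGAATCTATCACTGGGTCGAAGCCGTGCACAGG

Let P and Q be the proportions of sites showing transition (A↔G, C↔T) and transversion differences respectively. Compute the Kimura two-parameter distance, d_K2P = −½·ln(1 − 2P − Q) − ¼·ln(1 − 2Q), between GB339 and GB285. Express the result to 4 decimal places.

0.3379

The sequences differ at positions 1 (A/G, transition), 8 (T/C, transition), 12 (C/T, transition), 13 (A/G, transition), 17 (G/A, transition), 18 (T/A, transversion), 24 (T/C, transition), 27 (G/T, transversion), 28 (A/G, transition), 36 (A/G, transition), 37 (T/C, transition), 43 (G/A, transition).
Of the 12 differences, 10 transitions and 2 transversions over 47 sites: P = 10/47 = 0.212766, Q = 2/47 = 0.042553.
d = −0.5·ln(0.531915) − 0.25·ln(0.914894) = −0.5·(-0.631272) − 0.25·(-0.088947) = 0.3379.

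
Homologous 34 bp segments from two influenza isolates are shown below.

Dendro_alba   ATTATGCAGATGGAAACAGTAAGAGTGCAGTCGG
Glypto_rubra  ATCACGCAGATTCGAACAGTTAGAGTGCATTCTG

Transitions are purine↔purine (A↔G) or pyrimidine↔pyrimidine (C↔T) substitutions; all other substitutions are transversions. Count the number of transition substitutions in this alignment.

3

The sequences differ at positions 3 (T/C, transition), 5 (T/C, transition), 12 (G/T, transversion), 13 (G/C, transversion), 14 (A/G, transition), 21 (A/T, transversion), 30 (G/T, transversion), 33 (G/T, transversion).
Of the 8 differences, 3 transitions and 5 transversions, so the answer is 3.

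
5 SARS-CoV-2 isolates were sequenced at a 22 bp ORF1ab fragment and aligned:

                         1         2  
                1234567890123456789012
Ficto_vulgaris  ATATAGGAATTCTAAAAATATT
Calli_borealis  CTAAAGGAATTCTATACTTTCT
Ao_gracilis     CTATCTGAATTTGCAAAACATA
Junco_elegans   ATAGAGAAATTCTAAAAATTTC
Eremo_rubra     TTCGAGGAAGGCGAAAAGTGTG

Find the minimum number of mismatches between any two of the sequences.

4

Pairwise Hamming distances:
  Ficto_vulgaris vs Calli_borealis: 7
  Ficto_vulgaris vs Ao_gracilis: 8
  Ficto_vulgaris vs Junco_elegans: 4
  Ficto_vulgaris vs Eremo_rubra: 9
  Calli_borealis vs Ao_gracilis: 13
  Calli_borealis vs Junco_elegans: 8
  Calli_borealis vs Eremo_rubra: 12
  Ao_gracilis vs Junco_elegans: 11
  Ao_gracilis vs Eremo_rubra: 13
  Junco_elegans vs Eremo_rubra: 9
The smallest is 4, between Ficto_vulgaris and Junco_elegans.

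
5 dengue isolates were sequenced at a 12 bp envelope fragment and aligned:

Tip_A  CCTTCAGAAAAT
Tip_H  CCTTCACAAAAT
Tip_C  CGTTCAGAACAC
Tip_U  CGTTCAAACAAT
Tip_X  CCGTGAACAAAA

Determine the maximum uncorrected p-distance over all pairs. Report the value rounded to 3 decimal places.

0.583

Pairwise Hamming distances:
  Tip_A vs Tip_H: 1
  Tip_A vs Tip_C: 3
  Tip_A vs Tip_U: 3
  Tip_A vs Tip_X: 5
  Tip_H vs Tip_C: 4
  Tip_H vs Tip_U: 3
  Tip_H vs Tip_X: 5
  Tip_C vs Tip_U: 4
  Tip_C vs Tip_X: 7
  Tip_U vs Tip_X: 6
The largest is 7 mismatches, between Tip_C and Tip_X; p = 7/12 = 0.583.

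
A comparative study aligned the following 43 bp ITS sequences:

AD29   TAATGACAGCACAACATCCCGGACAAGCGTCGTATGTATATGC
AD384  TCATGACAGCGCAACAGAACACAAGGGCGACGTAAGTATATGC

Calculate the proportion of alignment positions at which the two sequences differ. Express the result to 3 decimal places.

0.279

Mismatches occur at site 2 (A→C), site 11 (A→G), site 17 (T→G), site 18 (C→A), site 19 (C→A), site 21 (G→A), site 22 (G→C), site 24 (C→A), site 25 (A→G), site 26 (A→G), site 30 (T→A), site 35 (T→A).
There are 12 differences over 43 sites, so p = 12/43 = 0.279.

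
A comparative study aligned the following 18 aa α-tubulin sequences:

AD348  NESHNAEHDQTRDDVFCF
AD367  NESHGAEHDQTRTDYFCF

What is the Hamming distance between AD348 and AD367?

3

Mismatches occur at site 5 (N↔G), site 13 (D↔T), site 15 (V↔Y).
That gives 3 mismatches out of 18 aligned sites, so the Hamming distance is 3.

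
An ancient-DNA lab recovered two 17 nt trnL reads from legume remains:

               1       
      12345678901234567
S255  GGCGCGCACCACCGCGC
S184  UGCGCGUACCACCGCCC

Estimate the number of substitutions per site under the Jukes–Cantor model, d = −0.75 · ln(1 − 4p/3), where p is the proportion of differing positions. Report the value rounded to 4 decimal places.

0.2012

The sequences differ at positions 1 (G/U), 7 (C/U), 16 (G/C).
p = 3/17 = 0.176471.
d = −0.75 · ln(1 − (4/3)·0.176471) = −0.75 · ln(0.764705) = −0.75 · (-0.268265) = 0.2012.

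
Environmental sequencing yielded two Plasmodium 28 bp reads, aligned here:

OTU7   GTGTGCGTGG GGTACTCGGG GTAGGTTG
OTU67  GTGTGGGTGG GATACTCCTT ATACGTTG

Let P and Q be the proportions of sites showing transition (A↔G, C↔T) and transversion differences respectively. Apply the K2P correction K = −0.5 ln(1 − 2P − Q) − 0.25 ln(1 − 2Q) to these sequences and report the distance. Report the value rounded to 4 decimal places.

Differing sites — 6:C/G (Tv); 12:G/A (Ti); 18:G/C (Tv); 19:G/T (Tv); 20:G/T (Tv); 21:G/A (Ti); 24:G/C (Tv).
Of the 7 differences, 2 transitions and 5 transversions over 28 sites: P = 2/28 = 0.071429, Q = 5/28 = 0.178571.
d = −0.5·ln(0.678571) − 0.25·ln(0.642858) = −0.5·(-0.387766) − 0.25·(-0.441831) = 0.3043.

0.3043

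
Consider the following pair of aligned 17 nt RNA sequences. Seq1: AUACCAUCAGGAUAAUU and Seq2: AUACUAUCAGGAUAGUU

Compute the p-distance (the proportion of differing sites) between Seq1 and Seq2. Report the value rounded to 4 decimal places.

The sequences differ at positions 5 (C/U), 15 (A/G).
There are 2 differences over 17 sites, so p = 2/17 = 0.1176.

0.1176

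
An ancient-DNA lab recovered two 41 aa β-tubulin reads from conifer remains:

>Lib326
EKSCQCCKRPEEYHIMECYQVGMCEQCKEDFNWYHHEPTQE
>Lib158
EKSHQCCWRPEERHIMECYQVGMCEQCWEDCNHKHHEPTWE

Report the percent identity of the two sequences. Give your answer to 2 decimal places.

Mismatches occur at site 4 (C/H), site 8 (K/W), site 13 (Y/R), site 28 (K/W), site 31 (F/C), site 33 (W/H), site 34 (Y/K), site 40 (Q/W).
33 of the 41 sites match, so the percent identity is 33/41 × 100 = 80.49%.

80.49%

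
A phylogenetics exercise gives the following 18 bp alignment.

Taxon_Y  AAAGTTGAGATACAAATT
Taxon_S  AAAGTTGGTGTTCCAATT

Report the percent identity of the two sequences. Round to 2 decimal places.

Differing sites — 8:A/G; 9:G/T; 10:A/G; 12:A/T; 14:A/C.
13 of the 18 sites match, so the percent identity is 13/18 × 100 = 72.22%.

72.22%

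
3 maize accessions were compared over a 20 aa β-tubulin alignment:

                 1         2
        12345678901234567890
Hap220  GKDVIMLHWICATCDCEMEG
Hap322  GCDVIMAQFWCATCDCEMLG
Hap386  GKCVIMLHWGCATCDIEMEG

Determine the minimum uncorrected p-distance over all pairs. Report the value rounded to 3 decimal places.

Pairwise Hamming distances:
  Hap220 vs Hap322: 6
  Hap220 vs Hap386: 3
  Hap322 vs Hap386: 8
The smallest is 3 mismatches, between Hap220 and Hap386; p = 3/20 = 0.150.

0.150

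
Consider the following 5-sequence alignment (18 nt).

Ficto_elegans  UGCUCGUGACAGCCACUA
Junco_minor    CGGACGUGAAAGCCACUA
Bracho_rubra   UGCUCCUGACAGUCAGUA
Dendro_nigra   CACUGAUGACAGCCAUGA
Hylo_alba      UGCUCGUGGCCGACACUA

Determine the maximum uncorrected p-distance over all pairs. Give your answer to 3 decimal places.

0.500

Pairwise Hamming distances:
  Ficto_elegans vs Junco_minor: 4
  Ficto_elegans vs Bracho_rubra: 3
  Ficto_elegans vs Dendro_nigra: 6
  Ficto_elegans vs Hylo_alba: 3
  Junco_minor vs Bracho_rubra: 7
  Junco_minor vs Dendro_nigra: 8
  Junco_minor vs Hylo_alba: 7
  Bracho_rubra vs Dendro_nigra: 7
  Bracho_rubra vs Hylo_alba: 5
  Dendro_nigra vs Hylo_alba: 9
The largest is 9 mismatches, between Dendro_nigra and Hylo_alba; p = 9/18 = 0.500.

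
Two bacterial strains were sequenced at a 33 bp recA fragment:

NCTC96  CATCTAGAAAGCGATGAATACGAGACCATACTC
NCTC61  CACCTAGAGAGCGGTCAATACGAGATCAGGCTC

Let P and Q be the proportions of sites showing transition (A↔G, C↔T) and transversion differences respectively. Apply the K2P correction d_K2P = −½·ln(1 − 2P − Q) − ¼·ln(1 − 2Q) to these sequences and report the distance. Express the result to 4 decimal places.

Differing sites — 3:T/C (Ti); 9:A/G (Ti); 14:A/G (Ti); 16:G/C (Tv); 26:C/T (Ti); 29:T/G (Tv); 30:A/G (Ti).
Of the 7 differences, 5 transitions and 2 transversions over 33 sites: P = 5/33 = 0.151515, Q = 2/33 = 0.060606.
d = −0.5·ln(0.636364) − 0.25·ln(0.878788) = −0.5·(-0.451985) − 0.25·(-0.129212) = 0.2583.

0.2583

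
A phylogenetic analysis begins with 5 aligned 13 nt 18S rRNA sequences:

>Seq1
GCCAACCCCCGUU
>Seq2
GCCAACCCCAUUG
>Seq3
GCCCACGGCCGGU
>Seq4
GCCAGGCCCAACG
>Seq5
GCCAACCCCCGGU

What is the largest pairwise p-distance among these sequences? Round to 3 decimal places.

0.692

Pairwise Hamming distances:
  Seq1 vs Seq2: 3
  Seq1 vs Seq3: 4
  Seq1 vs Seq4: 6
  Seq1 vs Seq5: 1
  Seq2 vs Seq3: 7
  Seq2 vs Seq4: 4
  Seq2 vs Seq5: 4
  Seq3 vs Seq4: 9
  Seq3 vs Seq5: 3
  Seq4 vs Seq5: 6
The largest is 9 mismatches, between Seq3 and Seq4; p = 9/13 = 0.692.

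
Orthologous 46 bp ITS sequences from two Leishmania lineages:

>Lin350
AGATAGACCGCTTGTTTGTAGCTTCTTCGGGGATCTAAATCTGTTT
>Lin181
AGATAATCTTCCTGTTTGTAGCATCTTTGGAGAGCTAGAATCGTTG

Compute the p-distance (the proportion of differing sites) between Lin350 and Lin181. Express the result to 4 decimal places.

0.3043

Mismatches occur at site 6 (G/A), site 7 (A/T), site 9 (C/T), site 10 (G/T), site 12 (T/C), site 23 (T/A), site 28 (C/T), site 31 (G/A), site 34 (T/G), site 38 (A/G), site 40 (T/A), site 41 (C/T), site 42 (T/C), site 46 (T/G).
There are 14 differences over 46 sites, so p = 14/46 = 0.3043.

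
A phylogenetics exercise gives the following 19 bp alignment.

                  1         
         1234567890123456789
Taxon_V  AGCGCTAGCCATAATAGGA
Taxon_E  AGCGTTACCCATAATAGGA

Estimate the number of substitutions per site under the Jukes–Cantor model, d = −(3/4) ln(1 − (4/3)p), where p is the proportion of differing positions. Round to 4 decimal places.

0.1134

The sequences differ at positions 5 (C/T), 8 (G/C).
p = 2/19 = 0.105263.
d = −0.75 · ln(1 − (4/3)·0.105263) = −0.75 · ln(0.859649) = −0.75 · (-0.151231) = 0.1134.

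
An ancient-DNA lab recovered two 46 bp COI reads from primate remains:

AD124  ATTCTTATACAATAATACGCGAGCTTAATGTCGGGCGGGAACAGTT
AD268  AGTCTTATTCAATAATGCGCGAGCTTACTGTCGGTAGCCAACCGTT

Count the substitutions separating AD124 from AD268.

9

Mismatches occur at site 2 (T/G), site 9 (A/T), site 17 (A/G), site 28 (A/C), site 35 (G/T), site 36 (C/A), site 38 (G/C), site 39 (G/C), site 43 (A/C).
That gives 9 mismatches out of 46 aligned sites, so the Hamming distance is 9.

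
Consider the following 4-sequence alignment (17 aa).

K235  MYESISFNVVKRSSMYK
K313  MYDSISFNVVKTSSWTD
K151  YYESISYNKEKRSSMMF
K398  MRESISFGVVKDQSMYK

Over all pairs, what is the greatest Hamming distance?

10

Pairwise Hamming distances:
  K235 vs K313: 5
  K235 vs K151: 6
  K235 vs K398: 4
  K313 vs K151: 9
  K313 vs K398: 8
  K151 vs K398: 10
The largest is 10, between K151 and K398.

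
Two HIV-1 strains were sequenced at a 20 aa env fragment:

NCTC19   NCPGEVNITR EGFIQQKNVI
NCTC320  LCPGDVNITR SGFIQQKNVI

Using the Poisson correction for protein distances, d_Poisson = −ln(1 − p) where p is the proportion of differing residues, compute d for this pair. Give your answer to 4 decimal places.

The sequences differ at positions 1 (N/L), 5 (E/D), 11 (E/S).
p = 3/20 = 0.150000.
d = −ln(1 − 0.150000) = −ln(0.850000) = 0.1625.

0.1625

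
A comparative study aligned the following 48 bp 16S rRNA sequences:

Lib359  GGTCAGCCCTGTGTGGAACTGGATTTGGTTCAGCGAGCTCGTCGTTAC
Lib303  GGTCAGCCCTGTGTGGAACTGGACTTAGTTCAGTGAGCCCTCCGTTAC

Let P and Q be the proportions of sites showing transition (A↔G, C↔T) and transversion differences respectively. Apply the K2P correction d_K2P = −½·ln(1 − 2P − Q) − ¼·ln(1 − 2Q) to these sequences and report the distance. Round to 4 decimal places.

Mismatches occur at site 24 (T→C, transition), site 27 (G→A, transition), site 34 (C→T, transition), site 39 (T→C, transition), site 41 (G→T, transversion), site 42 (T→C, transition).
Of the 6 differences, 5 transitions and 1 transversion over 48 sites: P = 5/48 = 0.104167, Q = 1/48 = 0.020833.
d = −0.5·ln(0.770833) − 0.25·ln(0.958334) = −0.5·(-0.260284) − 0.25·(-0.042559) = 0.1408.

0.1408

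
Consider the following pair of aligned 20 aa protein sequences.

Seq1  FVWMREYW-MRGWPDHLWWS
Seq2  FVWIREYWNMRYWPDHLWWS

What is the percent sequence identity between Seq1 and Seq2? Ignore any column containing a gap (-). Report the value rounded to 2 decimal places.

Excluding the 1 gap column leaves 19 comparable sites.
Mismatches occur at site 4 (M↔I), site 12 (G↔Y).
17 of the 19 comparable sites match, so the percent identity is 17/19 × 100 = 89.47%.

89.47%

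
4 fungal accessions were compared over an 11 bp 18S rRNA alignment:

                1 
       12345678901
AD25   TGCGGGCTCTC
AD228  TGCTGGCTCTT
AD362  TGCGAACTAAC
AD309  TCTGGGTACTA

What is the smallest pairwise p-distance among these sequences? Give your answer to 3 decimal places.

0.182

Pairwise Hamming distances:
  AD25 vs AD228: 2
  AD25 vs AD362: 4
  AD25 vs AD309: 5
  AD228 vs AD362: 6
  AD228 vs AD309: 6
  AD362 vs AD309: 9
The smallest is 2 mismatches, between AD25 and AD228; p = 2/11 = 0.182.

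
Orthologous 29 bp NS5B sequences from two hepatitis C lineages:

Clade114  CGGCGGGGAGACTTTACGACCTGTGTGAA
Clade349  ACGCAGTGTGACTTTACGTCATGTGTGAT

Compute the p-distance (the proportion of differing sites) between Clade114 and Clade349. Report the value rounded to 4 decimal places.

0.2759

Mismatches occur at site 1 (C→A), site 2 (G→C), site 5 (G→A), site 7 (G→T), site 9 (A→T), site 19 (A→T), site 21 (C→A), site 29 (A→T).
There are 8 differences over 29 sites, so p = 8/29 = 0.2759.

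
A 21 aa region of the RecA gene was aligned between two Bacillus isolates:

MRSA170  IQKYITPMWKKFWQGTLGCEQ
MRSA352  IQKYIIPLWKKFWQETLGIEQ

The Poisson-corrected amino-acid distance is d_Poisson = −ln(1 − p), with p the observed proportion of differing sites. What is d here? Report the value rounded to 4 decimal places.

Differing sites — 6:T/I; 8:M/L; 15:G/E; 19:C/I.
p = 4/21 = 0.190476.
d = −ln(1 − 0.190476) = −ln(0.809524) = 0.2113.

0.2113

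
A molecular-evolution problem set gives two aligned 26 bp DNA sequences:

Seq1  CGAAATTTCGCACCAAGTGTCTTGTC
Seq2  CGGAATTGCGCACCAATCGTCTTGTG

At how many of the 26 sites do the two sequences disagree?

5

Differing sites — 3:A/G; 8:T/G; 17:G/T; 18:T/C; 26:C/G.
That gives 5 mismatches out of 26 aligned sites, so the Hamming distance is 5.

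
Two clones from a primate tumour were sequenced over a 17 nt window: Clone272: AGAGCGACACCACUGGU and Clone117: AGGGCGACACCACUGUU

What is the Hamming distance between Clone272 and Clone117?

Differing sites — 3:A/G; 16:G/U.
That gives 2 mismatches out of 17 aligned sites, so the Hamming distance is 2.

2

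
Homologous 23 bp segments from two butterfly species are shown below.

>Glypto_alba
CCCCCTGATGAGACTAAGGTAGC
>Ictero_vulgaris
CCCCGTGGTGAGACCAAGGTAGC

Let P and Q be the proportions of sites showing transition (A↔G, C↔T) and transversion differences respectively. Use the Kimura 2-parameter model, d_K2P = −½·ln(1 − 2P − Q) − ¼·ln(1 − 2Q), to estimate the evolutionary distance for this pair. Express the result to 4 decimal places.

0.1453

Differing sites — 5:C/G (Tv); 8:A/G (Ti); 15:T/C (Ti).
Of the 3 differences, 2 transitions and 1 transversion over 23 sites: P = 2/23 = 0.086957, Q = 1/23 = 0.043478.
d = −0.5·ln(0.782608) − 0.25·ln(0.913044) = −0.5·(-0.245123) − 0.25·(-0.090971) = 0.1453.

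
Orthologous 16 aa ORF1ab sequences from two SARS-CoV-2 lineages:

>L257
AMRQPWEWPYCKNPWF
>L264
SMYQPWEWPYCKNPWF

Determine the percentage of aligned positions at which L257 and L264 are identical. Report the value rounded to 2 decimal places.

Differing sites — 1:A/S; 3:R/Y.
14 of the 16 sites match, so the percent identity is 14/16 × 100 = 87.50%.

87.50%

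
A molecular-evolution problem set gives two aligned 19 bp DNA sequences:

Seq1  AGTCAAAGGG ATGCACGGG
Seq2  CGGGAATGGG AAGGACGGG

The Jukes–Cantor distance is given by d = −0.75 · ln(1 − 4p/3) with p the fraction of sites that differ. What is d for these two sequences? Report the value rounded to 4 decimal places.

0.4099

Differing sites — 1:A/C; 3:T/G; 4:C/G; 7:A/T; 12:T/A; 14:C/G.
p = 6/19 = 0.315789.
d = −0.75 · ln(1 − (4/3)·0.315789) = −0.75 · ln(0.578948) = −0.75 · (-0.546543) = 0.4099.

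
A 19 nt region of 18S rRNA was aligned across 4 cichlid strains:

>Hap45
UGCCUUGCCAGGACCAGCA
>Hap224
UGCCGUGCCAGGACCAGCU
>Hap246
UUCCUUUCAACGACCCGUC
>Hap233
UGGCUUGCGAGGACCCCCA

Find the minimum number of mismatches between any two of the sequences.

2

Pairwise Hamming distances:
  Hap45 vs Hap224: 2
  Hap45 vs Hap246: 7
  Hap45 vs Hap233: 4
  Hap224 vs Hap246: 8
  Hap224 vs Hap233: 6
  Hap246 vs Hap233: 8
The smallest is 2, between Hap45 and Hap224.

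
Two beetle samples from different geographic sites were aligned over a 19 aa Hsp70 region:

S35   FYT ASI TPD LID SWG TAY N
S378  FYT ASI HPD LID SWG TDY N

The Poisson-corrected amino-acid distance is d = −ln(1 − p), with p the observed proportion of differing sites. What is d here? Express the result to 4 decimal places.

0.1112

The sequences differ at positions 7 (T/H), 17 (A/D).
p = 2/19 = 0.105263.
d = −ln(1 − 0.105263) = −ln(0.894737) = 0.1112.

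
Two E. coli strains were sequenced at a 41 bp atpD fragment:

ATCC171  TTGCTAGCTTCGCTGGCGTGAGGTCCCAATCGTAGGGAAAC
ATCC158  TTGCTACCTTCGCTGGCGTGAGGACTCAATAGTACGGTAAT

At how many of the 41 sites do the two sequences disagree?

7

The sequences differ at positions 7 (G/C), 24 (T/A), 26 (C/T), 31 (C/A), 35 (G/C), 38 (A/T), 41 (C/T).
That gives 7 mismatches out of 41 aligned sites, so the Hamming distance is 7.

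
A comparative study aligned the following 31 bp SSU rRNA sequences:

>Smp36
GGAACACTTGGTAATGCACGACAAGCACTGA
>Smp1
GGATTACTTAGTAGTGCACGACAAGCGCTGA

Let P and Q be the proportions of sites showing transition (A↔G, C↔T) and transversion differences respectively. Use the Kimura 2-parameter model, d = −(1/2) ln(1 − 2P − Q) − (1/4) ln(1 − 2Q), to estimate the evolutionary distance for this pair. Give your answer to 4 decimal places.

Differing sites — 4:A/T (Tv); 5:C/T (Ti); 10:G/A (Ti); 14:A/G (Ti); 27:A/G (Ti).
Of the 5 differences, 4 transitions and 1 transversion over 31 sites: P = 4/31 = 0.129032, Q = 1/31 = 0.032258.
d = −0.5·ln(0.709678) − 0.25·ln(0.935484) = −0.5·(-0.342944) − 0.25·(-0.066691) = 0.1881.

0.1881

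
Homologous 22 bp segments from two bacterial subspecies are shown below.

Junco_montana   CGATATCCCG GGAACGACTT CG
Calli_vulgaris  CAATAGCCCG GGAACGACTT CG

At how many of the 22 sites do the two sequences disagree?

2

Mismatches occur at site 2 (G→A), site 6 (T→G).
That gives 2 mismatches out of 22 aligned sites, so the Hamming distance is 2.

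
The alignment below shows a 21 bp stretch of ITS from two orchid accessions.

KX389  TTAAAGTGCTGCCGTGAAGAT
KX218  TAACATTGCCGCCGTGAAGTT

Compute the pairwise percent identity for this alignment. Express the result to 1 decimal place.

76.2%

Mismatches occur at site 2 (T↔A), site 4 (A↔C), site 6 (G↔T), site 10 (T↔C), site 20 (A↔T).
16 of the 21 sites match, so the percent identity is 16/21 × 100 = 76.2%.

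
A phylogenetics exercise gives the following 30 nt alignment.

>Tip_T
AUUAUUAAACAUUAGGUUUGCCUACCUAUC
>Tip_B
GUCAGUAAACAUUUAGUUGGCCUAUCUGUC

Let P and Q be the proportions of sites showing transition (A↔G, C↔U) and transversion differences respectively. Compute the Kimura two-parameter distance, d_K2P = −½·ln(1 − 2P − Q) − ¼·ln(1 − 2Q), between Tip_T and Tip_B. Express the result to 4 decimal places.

Differing sites — 1:A/G (Ti); 3:U/C (Ti); 5:U/G (Tv); 14:A/U (Tv); 15:G/A (Ti); 19:U/G (Tv); 25:C/U (Ti); 28:A/G (Ti).
Of the 8 differences, 5 transitions and 3 transversions over 30 sites: P = 5/30 = 0.166667, Q = 3/30 = 0.100000.
d = −0.5·ln(0.566666) − 0.25·ln(0.800000) = −0.5·(-0.567985) − 0.25·(-0.223144) = 0.3398.

0.3398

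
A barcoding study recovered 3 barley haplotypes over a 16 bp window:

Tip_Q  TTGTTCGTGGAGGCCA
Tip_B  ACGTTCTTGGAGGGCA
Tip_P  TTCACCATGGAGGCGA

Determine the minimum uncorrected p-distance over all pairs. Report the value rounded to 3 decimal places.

Pairwise Hamming distances:
  Tip_Q vs Tip_B: 4
  Tip_Q vs Tip_P: 5
  Tip_B vs Tip_P: 8
The smallest is 4 mismatches, between Tip_Q and Tip_B; p = 4/16 = 0.250.

0.250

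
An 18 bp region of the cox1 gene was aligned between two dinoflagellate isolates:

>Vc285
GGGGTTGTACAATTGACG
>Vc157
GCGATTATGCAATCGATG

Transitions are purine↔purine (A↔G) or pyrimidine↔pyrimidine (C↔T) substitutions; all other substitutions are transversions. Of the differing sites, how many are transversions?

Differing sites — 2:G/C (Tv); 4:G/A (Ti); 7:G/A (Ti); 9:A/G (Ti); 14:T/C (Ti); 17:C/T (Ti).
Of the 6 differences, 5 transitions and 1 transversion, so the answer is 1.

1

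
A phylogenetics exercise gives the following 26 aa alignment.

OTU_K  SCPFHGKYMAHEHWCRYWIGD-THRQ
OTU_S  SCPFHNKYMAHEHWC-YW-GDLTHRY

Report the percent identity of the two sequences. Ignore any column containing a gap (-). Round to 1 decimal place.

91.3%

Excluding the 3 gap columns leaves 23 comparable sites.
The sequences differ at positions 6 (G/N), 26 (Q/Y).
21 of the 23 comparable sites match, so the percent identity is 21/23 × 100 = 91.3%.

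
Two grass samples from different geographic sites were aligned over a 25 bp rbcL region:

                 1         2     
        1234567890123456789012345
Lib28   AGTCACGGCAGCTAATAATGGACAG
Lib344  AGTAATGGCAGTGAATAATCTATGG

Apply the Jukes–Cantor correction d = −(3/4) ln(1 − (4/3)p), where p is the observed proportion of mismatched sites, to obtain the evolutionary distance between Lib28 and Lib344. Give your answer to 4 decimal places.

0.4172

Differing sites — 4:C/A; 6:C/T; 12:C/T; 13:T/G; 20:G/C; 21:G/T; 23:C/T; 24:A/G.
p = 8/25 = 0.320000.
d = −0.75 · ln(1 − (4/3)·0.320000) = −0.75 · ln(0.573333) = −0.75 · (-0.556289) = 0.4172.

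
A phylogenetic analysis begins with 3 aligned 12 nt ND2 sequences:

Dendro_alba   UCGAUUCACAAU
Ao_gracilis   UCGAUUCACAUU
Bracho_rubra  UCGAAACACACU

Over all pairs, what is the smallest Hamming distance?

1

Pairwise Hamming distances:
  Dendro_alba vs Ao_gracilis: 1
  Dendro_alba vs Bracho_rubra: 3
  Ao_gracilis vs Bracho_rubra: 3
The smallest is 1, between Dendro_alba and Ao_gracilis.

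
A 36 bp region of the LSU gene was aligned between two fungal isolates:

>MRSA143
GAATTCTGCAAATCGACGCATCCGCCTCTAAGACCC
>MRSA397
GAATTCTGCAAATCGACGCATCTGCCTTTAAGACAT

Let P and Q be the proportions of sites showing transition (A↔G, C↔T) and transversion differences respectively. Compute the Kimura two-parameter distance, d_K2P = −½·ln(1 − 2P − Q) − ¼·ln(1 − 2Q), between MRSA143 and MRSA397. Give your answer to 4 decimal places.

Differing sites — 23:C/T (Ti); 28:C/T (Ti); 35:C/A (Tv); 36:C/T (Ti).
Of the 4 differences, 3 transitions and 1 transversion over 36 sites: P = 3/36 = 0.083333, Q = 1/36 = 0.027778.
d = −0.5·ln(0.805556) − 0.25·ln(0.944444) = −0.5·(-0.216223) − 0.25·(-0.057159) = 0.1224.

0.1224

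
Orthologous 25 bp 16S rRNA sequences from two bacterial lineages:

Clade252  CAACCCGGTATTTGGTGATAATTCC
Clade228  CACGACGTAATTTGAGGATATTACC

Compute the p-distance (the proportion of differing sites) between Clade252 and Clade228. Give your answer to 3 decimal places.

0.360

The sequences differ at positions 3 (A/C), 4 (C/G), 5 (C/A), 8 (G/T), 9 (T/A), 15 (G/A), 16 (T/G), 21 (A/T), 23 (T/A).
There are 9 differences over 25 sites, so p = 9/25 = 0.360.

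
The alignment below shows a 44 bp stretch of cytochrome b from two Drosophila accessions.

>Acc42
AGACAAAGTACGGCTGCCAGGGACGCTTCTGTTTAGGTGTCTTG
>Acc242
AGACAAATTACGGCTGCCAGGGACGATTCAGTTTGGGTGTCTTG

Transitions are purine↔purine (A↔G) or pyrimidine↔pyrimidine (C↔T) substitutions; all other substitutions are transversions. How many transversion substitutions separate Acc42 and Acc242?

3

Differing sites — 8:G/T (Tv); 26:C/A (Tv); 30:T/A (Tv); 35:A/G (Ti).
Of the 4 differences, 1 transition and 3 transversions, so the answer is 3.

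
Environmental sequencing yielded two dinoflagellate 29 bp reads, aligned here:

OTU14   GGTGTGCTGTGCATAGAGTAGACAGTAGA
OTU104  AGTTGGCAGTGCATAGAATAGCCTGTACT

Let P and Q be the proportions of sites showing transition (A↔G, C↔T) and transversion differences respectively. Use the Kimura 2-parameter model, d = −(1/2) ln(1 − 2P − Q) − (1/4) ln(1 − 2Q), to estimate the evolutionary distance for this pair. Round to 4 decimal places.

Mismatches occur at site 1 (G/A, transition), site 4 (G/T, transversion), site 5 (T/G, transversion), site 8 (T/A, transversion), site 18 (G/A, transition), site 22 (A/C, transversion), site 24 (A/T, transversion), site 28 (G/C, transversion), site 29 (A/T, transversion).
Of the 9 differences, 2 transitions and 7 transversions over 29 sites: P = 2/29 = 0.068966, Q = 7/29 = 0.241379.
d = −0.5·ln(0.620689) − 0.25·ln(0.517242) = −0.5·(-0.476925) − 0.25·(-0.659244) = 0.4033.

0.4033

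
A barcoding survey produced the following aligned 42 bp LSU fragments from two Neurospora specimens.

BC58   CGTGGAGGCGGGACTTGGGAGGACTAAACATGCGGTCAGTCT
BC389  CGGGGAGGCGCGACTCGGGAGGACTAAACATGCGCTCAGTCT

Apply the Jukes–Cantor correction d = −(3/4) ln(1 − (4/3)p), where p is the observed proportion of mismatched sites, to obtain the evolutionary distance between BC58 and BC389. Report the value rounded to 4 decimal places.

Differing sites — 3:T/G; 11:G/C; 16:T/C; 35:G/C.
p = 4/42 = 0.095238.
d = −0.75 · ln(1 − (4/3)·0.095238) = −0.75 · ln(0.873016) = −0.75 · (-0.135801) = 0.1019.

0.1019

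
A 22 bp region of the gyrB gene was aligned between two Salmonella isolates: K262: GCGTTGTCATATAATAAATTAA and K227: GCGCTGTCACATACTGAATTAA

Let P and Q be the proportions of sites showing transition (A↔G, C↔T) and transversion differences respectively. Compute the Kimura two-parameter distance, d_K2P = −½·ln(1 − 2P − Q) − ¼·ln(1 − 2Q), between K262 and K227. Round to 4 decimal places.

Mismatches occur at site 4 (T↔C, transition), site 10 (T↔C, transition), site 14 (A↔C, transversion), site 16 (A↔G, transition).
Of the 4 differences, 3 transitions and 1 transversion over 22 sites: P = 3/22 = 0.136364, Q = 1/22 = 0.045455.
d = −0.5·ln(0.681817) − 0.25·ln(0.909090) = −0.5·(-0.382994) − 0.25·(-0.095311) = 0.2153.

0.2153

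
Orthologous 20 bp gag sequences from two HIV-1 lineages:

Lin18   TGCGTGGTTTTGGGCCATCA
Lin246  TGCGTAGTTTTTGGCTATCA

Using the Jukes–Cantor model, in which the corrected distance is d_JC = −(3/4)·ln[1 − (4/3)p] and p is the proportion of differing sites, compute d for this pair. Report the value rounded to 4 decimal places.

0.1674

Differing sites — 6:G/A; 12:G/T; 16:C/T.
p = 3/20 = 0.150000.
d = −0.75 · ln(1 − (4/3)·0.150000) = −0.75 · ln(0.800000) = −0.75 · (-0.223144) = 0.1674.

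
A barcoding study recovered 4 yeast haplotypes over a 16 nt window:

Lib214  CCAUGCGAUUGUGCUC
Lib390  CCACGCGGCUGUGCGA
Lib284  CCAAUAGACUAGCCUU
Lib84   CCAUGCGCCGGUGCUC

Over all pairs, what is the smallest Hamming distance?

3

Pairwise Hamming distances:
  Lib214 vs Lib390: 5
  Lib214 vs Lib284: 8
  Lib214 vs Lib84: 3
  Lib390 vs Lib284: 9
  Lib390 vs Lib84: 5
  Lib284 vs Lib84: 9
The smallest is 3, between Lib214 and Lib84.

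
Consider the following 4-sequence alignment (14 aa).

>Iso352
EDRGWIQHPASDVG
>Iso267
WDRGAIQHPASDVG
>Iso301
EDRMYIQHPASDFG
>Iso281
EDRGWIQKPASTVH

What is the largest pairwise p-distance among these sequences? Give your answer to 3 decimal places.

0.429

Pairwise Hamming distances:
  Iso352 vs Iso267: 2
  Iso352 vs Iso301: 3
  Iso352 vs Iso281: 3
  Iso267 vs Iso301: 4
  Iso267 vs Iso281: 5
  Iso301 vs Iso281: 6
The largest is 6 mismatches, between Iso301 and Iso281; p = 6/14 = 0.429.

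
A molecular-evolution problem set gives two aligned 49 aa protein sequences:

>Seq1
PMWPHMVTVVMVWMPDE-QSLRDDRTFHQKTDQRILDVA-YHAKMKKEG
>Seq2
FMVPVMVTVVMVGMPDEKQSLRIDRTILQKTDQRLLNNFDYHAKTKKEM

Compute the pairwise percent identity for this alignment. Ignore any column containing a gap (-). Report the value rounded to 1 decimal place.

Excluding the 2 gap columns leaves 47 comparable sites.
The sequences differ at positions 1 (P/F), 3 (W/V), 5 (H/V), 13 (W/G), 23 (D/I), 27 (F/I), 28 (H/L), 35 (I/L), 37 (D/N), 38 (V/N), 39 (A/F), 45 (M/T), 49 (G/M).
34 of the 47 comparable sites match, so the percent identity is 34/47 × 100 = 72.3%.

72.3%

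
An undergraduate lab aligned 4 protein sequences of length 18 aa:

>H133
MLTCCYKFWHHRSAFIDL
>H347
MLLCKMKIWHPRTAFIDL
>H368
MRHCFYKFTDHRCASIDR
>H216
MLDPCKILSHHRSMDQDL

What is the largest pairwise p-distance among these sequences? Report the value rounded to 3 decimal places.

0.778

Pairwise Hamming distances:
  H133 vs H347: 6
  H133 vs H368: 8
  H133 vs H216: 9
  H347 vs H368: 11
  H347 vs H216: 12
  H368 vs H216: 14
The largest is 14 mismatches, between H368 and H216; p = 14/18 = 0.778.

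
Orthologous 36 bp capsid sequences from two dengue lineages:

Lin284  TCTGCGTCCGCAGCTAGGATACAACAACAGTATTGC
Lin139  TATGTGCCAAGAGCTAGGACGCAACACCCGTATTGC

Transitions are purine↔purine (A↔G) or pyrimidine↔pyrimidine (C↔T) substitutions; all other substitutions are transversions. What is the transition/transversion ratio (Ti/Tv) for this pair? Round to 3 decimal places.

The sequences differ at positions 2 (C/A, transversion), 5 (C/T, transition), 7 (T/C, transition), 9 (C/A, transversion), 10 (G/A, transition), 11 (C/G, transversion), 20 (T/C, transition), 21 (A/G, transition), 27 (A/C, transversion), 29 (A/C, transversion).
Of the 10 differences, 5 transitions and 5 transversions, so Ti/Tv = 5/5 = 1.000.

1.000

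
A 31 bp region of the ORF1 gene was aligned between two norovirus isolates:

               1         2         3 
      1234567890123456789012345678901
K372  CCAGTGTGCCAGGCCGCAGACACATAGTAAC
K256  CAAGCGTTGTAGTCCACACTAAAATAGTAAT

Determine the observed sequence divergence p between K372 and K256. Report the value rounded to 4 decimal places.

0.3871

Mismatches occur at site 2 (C↔A), site 5 (T↔C), site 8 (G↔T), site 9 (C↔G), site 10 (C↔T), site 13 (G↔T), site 16 (G↔A), site 19 (G↔C), site 20 (A↔T), site 21 (C↔A), site 23 (C↔A), site 31 (C↔T).
There are 12 differences over 31 sites, so p = 12/31 = 0.3871.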